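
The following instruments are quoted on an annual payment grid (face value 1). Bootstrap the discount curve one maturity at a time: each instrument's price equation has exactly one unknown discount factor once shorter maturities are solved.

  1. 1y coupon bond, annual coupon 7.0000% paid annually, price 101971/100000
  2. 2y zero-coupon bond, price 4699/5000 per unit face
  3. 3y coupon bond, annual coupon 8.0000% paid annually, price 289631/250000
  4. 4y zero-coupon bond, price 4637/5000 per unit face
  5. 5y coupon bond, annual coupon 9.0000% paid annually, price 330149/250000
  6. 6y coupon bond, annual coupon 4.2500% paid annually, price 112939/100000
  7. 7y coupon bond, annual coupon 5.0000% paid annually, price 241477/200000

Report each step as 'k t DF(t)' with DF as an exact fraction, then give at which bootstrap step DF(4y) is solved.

step 1 [1y] bond c/1=7/100: DF=(101971/100000 − 7/100·(0))/(1+7/100) = 953/1000 ≈ 0.953000
step 2 [2y] zero: DF = P = 4699/5000 ≈ 0.939800
step 3 [3y] bond c/1=2/25: DF=(289631/250000 − 2/25·(0.953000+0.939800))/(1+2/25) = 373/400 ≈ 0.932500
step 4 [4y] zero: DF = P = 4637/5000 ≈ 0.927400
step 5 [5y] bond c/1=9/100: DF=(330149/250000 − 9/100·(0.953000+0.939800+0.932500+0.927400))/(1+9/100) = 9017/10000 ≈ 0.901700
step 6 [6y] bond c/1=17/400: DF=(112939/100000 − 17/400·(0.953000+0.939800+0.932500+0.927400+0.901700))/(1+17/400) = 1117/1250 ≈ 0.893600
step 7 [7y] bond c/1=1/20: DF=(241477/200000 − 1/20·(0.953000+0.939800+0.932500+0.927400+0.901700+0.893600))/(1+1/20) = 8857/10000 ≈ 0.885700

1 1 953/1000
2 2 4699/5000
3 3 373/400
4 4 4637/5000
5 5 9017/10000
6 6 1117/1250
7 7 8857/10000
DF(4y) is solved at step 4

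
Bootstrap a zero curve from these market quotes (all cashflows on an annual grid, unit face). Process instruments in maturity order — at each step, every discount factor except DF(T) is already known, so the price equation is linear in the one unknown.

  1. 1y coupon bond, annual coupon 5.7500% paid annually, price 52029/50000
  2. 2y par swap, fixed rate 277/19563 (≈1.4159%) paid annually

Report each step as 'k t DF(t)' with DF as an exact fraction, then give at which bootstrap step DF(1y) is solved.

step 1 [1y] bond c/1=23/400: DF=(52029/50000 − 23/400·(0))/(1+23/400) = 123/125 ≈ 0.984000
step 2 [2y] swap r/1=277/19563: DF=(1 − 277/19563·(0.984000))/(1+277/19563) = 9723/10000 ≈ 0.972300

1 1 123/125
2 2 9723/10000
DF(1y) is solved at step 1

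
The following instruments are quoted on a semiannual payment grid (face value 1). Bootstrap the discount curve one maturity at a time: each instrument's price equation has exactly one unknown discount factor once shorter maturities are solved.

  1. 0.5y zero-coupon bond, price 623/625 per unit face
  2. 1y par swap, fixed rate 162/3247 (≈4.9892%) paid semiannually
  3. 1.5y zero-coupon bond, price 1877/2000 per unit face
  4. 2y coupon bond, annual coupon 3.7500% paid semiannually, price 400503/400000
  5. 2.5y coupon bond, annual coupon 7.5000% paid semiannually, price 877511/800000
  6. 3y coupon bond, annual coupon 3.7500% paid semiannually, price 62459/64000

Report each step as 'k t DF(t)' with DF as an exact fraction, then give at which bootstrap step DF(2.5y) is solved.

1 1/2 623/625
2 1 4757/5000
3 3/2 1877/2000
4 2 9297/10000
5 5/2 9193/10000
6 3 2177/2500
DF(2.5y) is solved at step 5

step 1 [0.5y] zero: DF = P = 623/625 ≈ 0.996800
step 2 [1y] swap r/2=81/3247: DF=(1 − 81/3247·(0.996800))/(1+81/3247) = 4757/5000 ≈ 0.951400
step 3 [1.5y] zero: DF = P = 1877/2000 ≈ 0.938500
step 4 [2y] bond c/2=3/160: DF=(400503/400000 − 3/160·(0.996800+0.951400+0.938500))/(1+3/160) = 9297/10000 ≈ 0.929700
step 5 [2.5y] bond c/2=3/80: DF=(877511/800000 − 3/80·(0.996800+0.951400+0.938500+0.929700))/(1+3/80) = 9193/10000 ≈ 0.919300
step 6 [3y] bond c/2=3/160: DF=(62459/64000 − 3/160·(0.996800+0.951400+0.938500+0.929700+0.919300))/(1+3/160) = 2177/2500 ≈ 0.870800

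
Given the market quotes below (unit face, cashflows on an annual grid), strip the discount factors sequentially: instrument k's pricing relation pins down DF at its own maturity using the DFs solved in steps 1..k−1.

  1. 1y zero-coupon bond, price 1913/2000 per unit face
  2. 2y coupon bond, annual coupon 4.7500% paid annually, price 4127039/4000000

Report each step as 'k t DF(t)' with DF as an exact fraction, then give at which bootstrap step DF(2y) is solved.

1 1 1913/2000
2 2 1177/1250
DF(2y) is solved at step 2

step 1 [1y] zero: DF = P = 1913/2000 ≈ 0.956500
step 2 [2y] bond c/1=19/400: DF=(4127039/4000000 − 19/400·(0.956500))/(1+19/400) = 1177/1250 ≈ 0.941600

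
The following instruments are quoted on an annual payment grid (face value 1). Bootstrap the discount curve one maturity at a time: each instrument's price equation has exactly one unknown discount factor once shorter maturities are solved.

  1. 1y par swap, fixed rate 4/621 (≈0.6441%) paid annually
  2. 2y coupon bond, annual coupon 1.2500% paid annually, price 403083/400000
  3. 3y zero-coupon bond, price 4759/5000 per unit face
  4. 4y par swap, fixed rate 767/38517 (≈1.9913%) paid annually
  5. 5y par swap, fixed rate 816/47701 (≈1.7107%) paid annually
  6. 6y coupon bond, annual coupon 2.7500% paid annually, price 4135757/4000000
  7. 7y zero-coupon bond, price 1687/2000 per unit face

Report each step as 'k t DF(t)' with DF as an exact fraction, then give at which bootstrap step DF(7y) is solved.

step 1 [1y] swap r/1=4/621: DF=(1 − 4/621·(0))/(1+4/621) = 621/625 ≈ 0.993600
step 2 [2y] bond c/1=1/80: DF=(403083/400000 − 1/80·(0.993600))/(1+1/80) = 983/1000 ≈ 0.983000
step 3 [3y] zero: DF = P = 4759/5000 ≈ 0.951800
step 4 [4y] swap r/1=767/38517: DF=(1 − 767/38517·(0.993600+0.983000+0.951800))/(1+767/38517) = 9233/10000 ≈ 0.923300
step 5 [5y] swap r/1=816/47701: DF=(1 − 816/47701·(0.993600+0.983000+0.951800+0.923300))/(1+816/47701) = 574/625 ≈ 0.918400
step 6 [6y] bond c/1=11/400: DF=(4135757/4000000 − 11/400·(0.993600+0.983000+0.951800+0.923300+0.918400))/(1+11/400) = 4393/5000 ≈ 0.878600
step 7 [7y] zero: DF = P = 1687/2000 ≈ 0.843500

1 1 621/625
2 2 983/1000
3 3 4759/5000
4 4 9233/10000
5 5 574/625
6 6 4393/5000
7 7 1687/2000
DF(7y) is solved at step 7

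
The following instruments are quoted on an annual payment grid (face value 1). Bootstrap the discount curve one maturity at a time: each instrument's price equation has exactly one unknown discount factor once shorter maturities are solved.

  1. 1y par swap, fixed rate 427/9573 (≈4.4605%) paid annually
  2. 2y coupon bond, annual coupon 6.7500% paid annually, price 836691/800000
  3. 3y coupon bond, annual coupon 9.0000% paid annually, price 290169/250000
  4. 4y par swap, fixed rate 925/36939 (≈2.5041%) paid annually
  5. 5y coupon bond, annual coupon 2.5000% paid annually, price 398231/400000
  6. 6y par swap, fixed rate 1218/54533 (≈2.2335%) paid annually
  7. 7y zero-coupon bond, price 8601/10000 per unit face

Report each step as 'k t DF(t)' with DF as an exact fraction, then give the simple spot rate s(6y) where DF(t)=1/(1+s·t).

step 1 [1y] swap r/1=427/9573: DF=(1 − 427/9573·(0))/(1+427/9573) = 9573/10000 ≈ 0.957300
step 2 [2y] bond c/1=27/400: DF=(836691/800000 − 27/400·(0.957300))/(1+27/400) = 1149/1250 ≈ 0.919200
step 3 [3y] bond c/1=9/100: DF=(290169/250000 − 9/100·(0.957300+0.919200))/(1+9/100) = 9099/10000 ≈ 0.909900
step 4 [4y] swap r/1=925/36939: DF=(1 − 925/36939·(0.957300+0.919200+0.909900))/(1+925/36939) = 363/400 ≈ 0.907500
step 5 [5y] bond c/1=1/40: DF=(398231/400000 − 1/40·(0.957300+0.919200+0.909900+0.907500))/(1+1/40) = 2203/2500 ≈ 0.881200
step 6 [6y] swap r/1=1218/54533: DF=(1 − 1218/54533·(0.957300+0.919200+0.909900+0.907500+0.881200))/(1+1218/54533) = 4391/5000 ≈ 0.878200
step 7 [7y] zero: DF = P = 8601/10000 ≈ 0.860100

1 1 9573/10000
2 2 1149/1250
3 3 9099/10000
4 4 363/400
5 5 2203/2500
6 6 4391/5000
7 7 8601/10000
s(6y) = (1/(4391/5000) − 1)/(6) = 203/8782 ≈ 2.3115%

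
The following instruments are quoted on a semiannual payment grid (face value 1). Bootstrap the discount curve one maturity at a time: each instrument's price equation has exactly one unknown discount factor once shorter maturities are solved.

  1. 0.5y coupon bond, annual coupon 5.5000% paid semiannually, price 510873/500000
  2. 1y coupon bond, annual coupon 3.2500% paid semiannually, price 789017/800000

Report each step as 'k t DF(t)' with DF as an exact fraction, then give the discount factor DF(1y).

step 1 [0.5y] bond c/2=11/400: DF=(510873/500000 − 11/400·(0))/(1+11/400) = 1243/1250 ≈ 0.994400
step 2 [1y] bond c/2=13/800: DF=(789017/800000 − 13/800·(0.994400))/(1+13/800) = 4773/5000 ≈ 0.954600

1 1/2 1243/1250
2 1 4773/5000
DF(1y) = 4773/5000 ≈ 0.954600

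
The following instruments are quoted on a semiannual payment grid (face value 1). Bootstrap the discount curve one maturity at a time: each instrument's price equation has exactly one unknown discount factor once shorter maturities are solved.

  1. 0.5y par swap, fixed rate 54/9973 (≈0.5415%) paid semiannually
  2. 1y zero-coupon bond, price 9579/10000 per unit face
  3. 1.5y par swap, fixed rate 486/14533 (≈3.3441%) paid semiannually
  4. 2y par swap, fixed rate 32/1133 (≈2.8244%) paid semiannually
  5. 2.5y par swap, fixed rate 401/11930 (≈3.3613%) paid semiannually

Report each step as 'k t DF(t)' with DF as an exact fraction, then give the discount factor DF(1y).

1 1/2 9973/10000
2 1 9579/10000
3 3/2 4757/5000
4 2 591/625
5 5/2 4599/5000
DF(1y) = 9579/10000 ≈ 0.957900

step 1 [0.5y] swap r/2=27/9973: DF=(1 − 27/9973·(0))/(1+27/9973) = 9973/10000 ≈ 0.997300
step 2 [1y] zero: DF = P = 9579/10000 ≈ 0.957900
step 3 [1.5y] swap r/2=243/14533: DF=(1 − 243/14533·(0.997300+0.957900))/(1+243/14533) = 4757/5000 ≈ 0.951400
step 4 [2y] swap r/2=16/1133: DF=(1 − 16/1133·(0.997300+0.957900+0.951400))/(1+16/1133) = 591/625 ≈ 0.945600
step 5 [2.5y] swap r/2=401/23860: DF=(1 − 401/23860·(0.997300+0.957900+0.951400+0.945600))/(1+401/23860) = 4599/5000 ≈ 0.919800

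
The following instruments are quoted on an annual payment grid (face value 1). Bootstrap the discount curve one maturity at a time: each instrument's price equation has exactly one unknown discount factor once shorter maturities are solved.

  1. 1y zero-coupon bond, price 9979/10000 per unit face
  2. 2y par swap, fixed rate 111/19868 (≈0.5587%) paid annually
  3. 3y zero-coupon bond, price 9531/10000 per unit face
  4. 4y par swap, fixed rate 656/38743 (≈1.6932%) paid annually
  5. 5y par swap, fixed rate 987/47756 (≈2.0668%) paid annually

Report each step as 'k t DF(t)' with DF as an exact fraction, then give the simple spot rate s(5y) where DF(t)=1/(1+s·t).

1 1 9979/10000
2 2 9889/10000
3 3 9531/10000
4 4 584/625
5 5 9013/10000
s(5y) = (1/(9013/10000) − 1)/(5) = 987/45065 ≈ 2.1902%

step 1 [1y] zero: DF = P = 9979/10000 ≈ 0.997900
step 2 [2y] swap r/1=111/19868: DF=(1 − 111/19868·(0.997900))/(1+111/19868) = 9889/10000 ≈ 0.988900
step 3 [3y] zero: DF = P = 9531/10000 ≈ 0.953100
step 4 [4y] swap r/1=656/38743: DF=(1 − 656/38743·(0.997900+0.988900+0.953100))/(1+656/38743) = 584/625 ≈ 0.934400
step 5 [5y] swap r/1=987/47756: DF=(1 − 987/47756·(0.997900+0.988900+0.953100+0.934400))/(1+987/47756) = 9013/10000 ≈ 0.901300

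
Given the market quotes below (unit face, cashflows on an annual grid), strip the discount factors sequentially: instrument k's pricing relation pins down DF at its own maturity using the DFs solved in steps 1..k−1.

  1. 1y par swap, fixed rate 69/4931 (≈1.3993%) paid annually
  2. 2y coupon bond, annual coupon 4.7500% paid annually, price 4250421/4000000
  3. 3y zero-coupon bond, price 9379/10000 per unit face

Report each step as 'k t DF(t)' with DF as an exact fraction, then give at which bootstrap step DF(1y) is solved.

1 1 4931/5000
2 2 9697/10000
3 3 9379/10000
DF(1y) is solved at step 1

step 1 [1y] swap r/1=69/4931: DF=(1 − 69/4931·(0))/(1+69/4931) = 4931/5000 ≈ 0.986200
step 2 [2y] bond c/1=19/400: DF=(4250421/4000000 − 19/400·(0.986200))/(1+19/400) = 9697/10000 ≈ 0.969700
step 3 [3y] zero: DF = P = 9379/10000 ≈ 0.937900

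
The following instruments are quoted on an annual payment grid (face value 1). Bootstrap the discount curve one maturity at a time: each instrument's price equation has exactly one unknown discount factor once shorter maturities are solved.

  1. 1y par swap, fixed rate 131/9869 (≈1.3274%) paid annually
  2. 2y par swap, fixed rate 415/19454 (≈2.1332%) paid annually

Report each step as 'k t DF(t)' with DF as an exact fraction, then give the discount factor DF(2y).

1 1 9869/10000
2 2 1917/2000
DF(2y) = 1917/2000 ≈ 0.958500

step 1 [1y] swap r/1=131/9869: DF=(1 − 131/9869·(0))/(1+131/9869) = 9869/10000 ≈ 0.986900
step 2 [2y] swap r/1=415/19454: DF=(1 − 415/19454·(0.986900))/(1+415/19454) = 1917/2000 ≈ 0.958500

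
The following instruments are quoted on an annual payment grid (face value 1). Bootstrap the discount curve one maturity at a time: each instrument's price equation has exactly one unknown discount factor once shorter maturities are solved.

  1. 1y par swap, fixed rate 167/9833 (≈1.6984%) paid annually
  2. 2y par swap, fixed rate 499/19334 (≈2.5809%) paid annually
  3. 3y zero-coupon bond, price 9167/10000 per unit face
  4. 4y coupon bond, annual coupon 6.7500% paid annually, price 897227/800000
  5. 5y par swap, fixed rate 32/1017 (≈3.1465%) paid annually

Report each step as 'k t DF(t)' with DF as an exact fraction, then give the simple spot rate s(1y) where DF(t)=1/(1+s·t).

1 1 9833/10000
2 2 9501/10000
3 3 9167/10000
4 4 544/625
5 5 107/125
s(1y) = (1/(9833/10000) − 1)/(1) = 167/9833 ≈ 1.6984%

step 1 [1y] swap r/1=167/9833: DF=(1 − 167/9833·(0))/(1+167/9833) = 9833/10000 ≈ 0.983300
step 2 [2y] swap r/1=499/19334: DF=(1 − 499/19334·(0.983300))/(1+499/19334) = 9501/10000 ≈ 0.950100
step 3 [3y] zero: DF = P = 9167/10000 ≈ 0.916700
step 4 [4y] bond c/1=27/400: DF=(897227/800000 − 27/400·(0.983300+0.950100+0.916700))/(1+27/400) = 544/625 ≈ 0.870400
step 5 [5y] swap r/1=32/1017: DF=(1 − 32/1017·(0.983300+0.950100+0.916700+0.870400))/(1+32/1017) = 107/125 ≈ 0.856000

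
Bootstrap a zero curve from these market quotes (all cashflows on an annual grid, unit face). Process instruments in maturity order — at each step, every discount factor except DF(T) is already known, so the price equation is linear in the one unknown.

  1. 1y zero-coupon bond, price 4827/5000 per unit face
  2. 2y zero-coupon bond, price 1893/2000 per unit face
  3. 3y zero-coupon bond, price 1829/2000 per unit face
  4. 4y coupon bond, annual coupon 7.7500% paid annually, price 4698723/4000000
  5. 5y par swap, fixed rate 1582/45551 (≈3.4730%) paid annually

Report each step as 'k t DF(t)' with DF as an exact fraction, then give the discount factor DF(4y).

step 1 [1y] zero: DF = P = 4827/5000 ≈ 0.965400
step 2 [2y] zero: DF = P = 1893/2000 ≈ 0.946500
step 3 [3y] zero: DF = P = 1829/2000 ≈ 0.914500
step 4 [4y] bond c/1=31/400: DF=(4698723/4000000 − 31/400·(0.965400+0.946500+0.914500))/(1+31/400) = 8869/10000 ≈ 0.886900
step 5 [5y] swap r/1=1582/45551: DF=(1 − 1582/45551·(0.965400+0.946500+0.914500+0.886900))/(1+1582/45551) = 4209/5000 ≈ 0.841800

1 1 4827/5000
2 2 1893/2000
3 3 1829/2000
4 4 8869/10000
5 5 4209/5000
DF(4y) = 8869/10000 ≈ 0.886900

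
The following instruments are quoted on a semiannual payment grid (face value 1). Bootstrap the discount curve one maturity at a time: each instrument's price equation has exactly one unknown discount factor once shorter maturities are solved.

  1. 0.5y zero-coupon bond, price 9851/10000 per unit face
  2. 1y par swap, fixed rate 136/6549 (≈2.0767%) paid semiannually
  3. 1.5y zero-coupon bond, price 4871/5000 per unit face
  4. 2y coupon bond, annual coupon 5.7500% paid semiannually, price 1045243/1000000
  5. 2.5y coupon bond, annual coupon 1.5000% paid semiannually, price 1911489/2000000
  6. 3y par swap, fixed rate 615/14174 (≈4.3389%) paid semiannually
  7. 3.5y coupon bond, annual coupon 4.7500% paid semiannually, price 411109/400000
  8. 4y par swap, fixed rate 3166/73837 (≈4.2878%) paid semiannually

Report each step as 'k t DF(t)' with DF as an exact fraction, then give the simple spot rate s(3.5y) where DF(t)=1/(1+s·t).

1 1/2 9851/10000
2 1 2449/2500
3 3/2 4871/5000
4 2 9339/10000
5 5/2 4599/5000
6 3 877/1000
7 7/2 2181/2500
8 4 8417/10000
s(3.5y) = (1/(2181/2500) − 1)/(7/2) = 638/15267 ≈ 4.1789%

step 1 [0.5y] zero: DF = P = 9851/10000 ≈ 0.985100
step 2 [1y] swap r/2=68/6549: DF=(1 − 68/6549·(0.985100))/(1+68/6549) = 2449/2500 ≈ 0.979600
step 3 [1.5y] zero: DF = P = 4871/5000 ≈ 0.974200
step 4 [2y] bond c/2=23/800: DF=(1045243/1000000 − 23/800·(0.985100+0.979600+0.974200))/(1+23/800) = 9339/10000 ≈ 0.933900
step 5 [2.5y] bond c/2=3/400: DF=(1911489/2000000 − 3/400·(0.985100+0.979600+0.974200+0.933900))/(1+3/400) = 4599/5000 ≈ 0.919800
step 6 [3y] swap r/2=615/28348: DF=(1 − 615/28348·(0.985100+0.979600+0.974200+0.933900+0.919800))/(1+615/28348) = 877/1000 ≈ 0.877000
step 7 [3.5y] bond c/2=19/800: DF=(411109/400000 − 19/800·(0.985100+0.979600+0.974200+0.933900+0.919800+0.877000))/(1+19/800) = 2181/2500 ≈ 0.872400
step 8 [4y] swap r/2=1583/73837: DF=(1 − 1583/73837·(0.985100+0.979600+0.974200+0.933900+0.919800+0.877000+0.872400))/(1+1583/73837) = 8417/10000 ≈ 0.841700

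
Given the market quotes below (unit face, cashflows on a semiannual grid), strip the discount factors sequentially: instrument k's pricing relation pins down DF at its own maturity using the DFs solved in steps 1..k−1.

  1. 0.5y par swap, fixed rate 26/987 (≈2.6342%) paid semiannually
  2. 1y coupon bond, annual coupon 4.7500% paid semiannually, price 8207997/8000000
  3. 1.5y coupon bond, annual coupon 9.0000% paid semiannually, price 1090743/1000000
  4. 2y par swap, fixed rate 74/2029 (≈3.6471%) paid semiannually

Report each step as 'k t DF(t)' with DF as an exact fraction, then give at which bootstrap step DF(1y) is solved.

1 1/2 987/1000
2 1 9793/10000
3 3/2 9591/10000
4 2 9297/10000
DF(1y) is solved at step 2

step 1 [0.5y] swap r/2=13/987: DF=(1 − 13/987·(0))/(1+13/987) = 987/1000 ≈ 0.987000
step 2 [1y] bond c/2=19/800: DF=(8207997/8000000 − 19/800·(0.987000))/(1+19/800) = 9793/10000 ≈ 0.979300
step 3 [1.5y] bond c/2=9/200: DF=(1090743/1000000 − 9/200·(0.987000+0.979300))/(1+9/200) = 9591/10000 ≈ 0.959100
step 4 [2y] swap r/2=37/2029: DF=(1 − 37/2029·(0.987000+0.979300+0.959100))/(1+37/2029) = 9297/10000 ≈ 0.929700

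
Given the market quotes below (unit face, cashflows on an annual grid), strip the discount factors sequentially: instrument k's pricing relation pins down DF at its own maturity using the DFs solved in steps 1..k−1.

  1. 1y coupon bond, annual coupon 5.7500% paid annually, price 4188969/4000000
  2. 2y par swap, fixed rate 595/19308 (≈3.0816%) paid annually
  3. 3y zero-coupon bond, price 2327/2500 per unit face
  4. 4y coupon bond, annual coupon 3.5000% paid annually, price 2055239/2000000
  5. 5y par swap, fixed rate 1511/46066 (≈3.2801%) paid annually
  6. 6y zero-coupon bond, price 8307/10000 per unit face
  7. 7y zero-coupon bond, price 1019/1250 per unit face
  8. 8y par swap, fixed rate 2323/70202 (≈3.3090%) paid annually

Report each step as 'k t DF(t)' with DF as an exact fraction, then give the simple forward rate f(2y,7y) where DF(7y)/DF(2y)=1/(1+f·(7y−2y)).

1 1 9903/10000
2 2 1881/2000
3 3 2327/2500
4 4 8961/10000
5 5 8489/10000
6 6 8307/10000
7 7 1019/1250
8 8 7677/10000
f(2y,7y) = ((1881/2000)/(1019/1250) − 1)/(5) = 1253/40760 ≈ 3.0741%

step 1 [1y] bond c/1=23/400: DF=(4188969/4000000 − 23/400·(0))/(1+23/400) = 9903/10000 ≈ 0.990300
step 2 [2y] swap r/1=595/19308: DF=(1 − 595/19308·(0.990300))/(1+595/19308) = 1881/2000 ≈ 0.940500
step 3 [3y] zero: DF = P = 2327/2500 ≈ 0.930800
step 4 [4y] bond c/1=7/200: DF=(2055239/2000000 − 7/200·(0.990300+0.940500+0.930800))/(1+7/200) = 8961/10000 ≈ 0.896100
step 5 [5y] swap r/1=1511/46066: DF=(1 − 1511/46066·(0.990300+0.940500+0.930800+0.896100))/(1+1511/46066) = 8489/10000 ≈ 0.848900
step 6 [6y] zero: DF = P = 8307/10000 ≈ 0.830700
step 7 [7y] zero: DF = P = 1019/1250 ≈ 0.815200
step 8 [8y] swap r/1=2323/70202: DF=(1 − 2323/70202·(0.990300+0.940500+0.930800+0.896100+0.848900+0.830700+0.815200))/(1+2323/70202) = 7677/10000 ≈ 0.767700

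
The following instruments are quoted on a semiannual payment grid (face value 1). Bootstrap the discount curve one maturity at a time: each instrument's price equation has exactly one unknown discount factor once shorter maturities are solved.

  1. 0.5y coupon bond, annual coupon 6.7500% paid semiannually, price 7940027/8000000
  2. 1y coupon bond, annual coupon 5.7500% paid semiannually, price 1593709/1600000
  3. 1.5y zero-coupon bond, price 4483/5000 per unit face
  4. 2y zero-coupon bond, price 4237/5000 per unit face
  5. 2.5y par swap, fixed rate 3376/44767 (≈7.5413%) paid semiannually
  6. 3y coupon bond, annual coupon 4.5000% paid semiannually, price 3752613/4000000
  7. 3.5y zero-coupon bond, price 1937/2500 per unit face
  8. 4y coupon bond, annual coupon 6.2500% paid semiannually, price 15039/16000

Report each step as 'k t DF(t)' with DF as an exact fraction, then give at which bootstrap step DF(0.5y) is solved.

1 1/2 9601/10000
2 1 4707/5000
3 3/2 4483/5000
4 2 4237/5000
5 5/2 1039/1250
6 3 819/1000
7 7/2 1937/2500
8 4 291/400
DF(0.5y) is solved at step 1

step 1 [0.5y] bond c/2=27/800: DF=(7940027/8000000 − 27/800·(0))/(1+27/800) = 9601/10000 ≈ 0.960100
step 2 [1y] bond c/2=23/800: DF=(1593709/1600000 − 23/800·(0.960100))/(1+23/800) = 4707/5000 ≈ 0.941400
step 3 [1.5y] zero: DF = P = 4483/5000 ≈ 0.896600
step 4 [2y] zero: DF = P = 4237/5000 ≈ 0.847400
step 5 [2.5y] swap r/2=1688/44767: DF=(1 − 1688/44767·(0.960100+0.941400+0.896600+0.847400))/(1+1688/44767) = 1039/1250 ≈ 0.831200
step 6 [3y] bond c/2=9/400: DF=(3752613/4000000 − 9/400·(0.960100+0.941400+0.896600+0.847400+0.831200))/(1+9/400) = 819/1000 ≈ 0.819000
step 7 [3.5y] zero: DF = P = 1937/2500 ≈ 0.774800
step 8 [4y] bond c/2=1/32: DF=(15039/16000 − 1/32·(0.960100+0.941400+0.896600+0.847400+0.831200+0.819000+0.774800))/(1+1/32) = 291/400 ≈ 0.727500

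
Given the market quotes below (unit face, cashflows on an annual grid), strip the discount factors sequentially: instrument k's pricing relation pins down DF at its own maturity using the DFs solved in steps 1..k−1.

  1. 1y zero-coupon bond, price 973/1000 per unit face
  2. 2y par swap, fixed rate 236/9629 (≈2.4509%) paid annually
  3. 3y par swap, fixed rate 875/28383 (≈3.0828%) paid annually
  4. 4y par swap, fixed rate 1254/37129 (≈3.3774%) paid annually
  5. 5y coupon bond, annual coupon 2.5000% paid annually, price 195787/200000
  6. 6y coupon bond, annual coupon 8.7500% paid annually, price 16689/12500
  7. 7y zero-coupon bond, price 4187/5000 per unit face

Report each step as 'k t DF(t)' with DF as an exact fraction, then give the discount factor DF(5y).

step 1 [1y] zero: DF = P = 973/1000 ≈ 0.973000
step 2 [2y] swap r/1=236/9629: DF=(1 − 236/9629·(0.973000))/(1+236/9629) = 1191/1250 ≈ 0.952800
step 3 [3y] swap r/1=875/28383: DF=(1 − 875/28383·(0.973000+0.952800))/(1+875/28383) = 73/80 ≈ 0.912500
step 4 [4y] swap r/1=1254/37129: DF=(1 − 1254/37129·(0.973000+0.952800+0.912500))/(1+1254/37129) = 4373/5000 ≈ 0.874600
step 5 [5y] bond c/1=1/40: DF=(195787/200000 − 1/40·(0.973000+0.952800+0.912500+0.874600))/(1+1/40) = 1729/2000 ≈ 0.864500
step 6 [6y] bond c/1=7/80: DF=(16689/12500 − 7/80·(0.973000+0.952800+0.912500+0.874600+0.864500))/(1+7/80) = 4297/5000 ≈ 0.859400
step 7 [7y] zero: DF = P = 4187/5000 ≈ 0.837400

1 1 973/1000
2 2 1191/1250
3 3 73/80
4 4 4373/5000
5 5 1729/2000
6 6 4297/5000
7 7 4187/5000
DF(5y) = 1729/2000 ≈ 0.864500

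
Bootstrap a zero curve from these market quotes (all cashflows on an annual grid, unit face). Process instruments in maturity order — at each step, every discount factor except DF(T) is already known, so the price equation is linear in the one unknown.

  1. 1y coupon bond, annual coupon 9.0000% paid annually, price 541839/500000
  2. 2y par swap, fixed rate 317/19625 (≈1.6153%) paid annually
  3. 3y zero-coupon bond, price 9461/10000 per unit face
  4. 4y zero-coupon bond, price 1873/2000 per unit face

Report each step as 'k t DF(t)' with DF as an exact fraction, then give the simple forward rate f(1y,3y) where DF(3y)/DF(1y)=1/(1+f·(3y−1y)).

step 1 [1y] bond c/1=9/100: DF=(541839/500000 − 9/100·(0))/(1+9/100) = 4971/5000 ≈ 0.994200
step 2 [2y] swap r/1=317/19625: DF=(1 − 317/19625·(0.994200))/(1+317/19625) = 9683/10000 ≈ 0.968300
step 3 [3y] zero: DF = P = 9461/10000 ≈ 0.946100
step 4 [4y] zero: DF = P = 1873/2000 ≈ 0.936500

1 1 4971/5000
2 2 9683/10000
3 3 9461/10000
4 4 1873/2000
f(1y,3y) = ((4971/5000)/(9461/10000) − 1)/(2) = 481/18922 ≈ 2.5420%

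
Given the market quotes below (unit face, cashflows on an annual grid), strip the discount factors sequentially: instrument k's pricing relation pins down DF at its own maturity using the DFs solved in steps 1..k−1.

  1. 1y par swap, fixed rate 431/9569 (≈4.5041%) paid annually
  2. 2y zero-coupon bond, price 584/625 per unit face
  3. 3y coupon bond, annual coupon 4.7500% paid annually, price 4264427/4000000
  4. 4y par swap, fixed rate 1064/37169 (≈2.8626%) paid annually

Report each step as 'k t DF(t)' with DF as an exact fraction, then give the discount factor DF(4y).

step 1 [1y] swap r/1=431/9569: DF=(1 − 431/9569·(0))/(1+431/9569) = 9569/10000 ≈ 0.956900
step 2 [2y] zero: DF = P = 584/625 ≈ 0.934400
step 3 [3y] bond c/1=19/400: DF=(4264427/4000000 − 19/400·(0.956900+0.934400))/(1+19/400) = 233/250 ≈ 0.932000
step 4 [4y] swap r/1=1064/37169: DF=(1 − 1064/37169·(0.956900+0.934400+0.932000))/(1+1064/37169) = 1117/1250 ≈ 0.893600

1 1 9569/10000
2 2 584/625
3 3 233/250
4 4 1117/1250
DF(4y) = 1117/1250 ≈ 0.893600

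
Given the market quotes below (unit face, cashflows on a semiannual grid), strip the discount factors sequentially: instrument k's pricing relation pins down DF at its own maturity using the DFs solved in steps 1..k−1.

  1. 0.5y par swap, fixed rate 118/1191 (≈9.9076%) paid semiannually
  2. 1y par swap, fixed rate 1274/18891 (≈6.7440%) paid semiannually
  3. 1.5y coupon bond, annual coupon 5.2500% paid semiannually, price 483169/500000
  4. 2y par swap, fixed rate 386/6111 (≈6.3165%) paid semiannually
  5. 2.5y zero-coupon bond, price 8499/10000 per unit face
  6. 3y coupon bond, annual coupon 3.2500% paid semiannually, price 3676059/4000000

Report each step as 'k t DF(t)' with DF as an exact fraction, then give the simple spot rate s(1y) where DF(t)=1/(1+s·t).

step 1 [0.5y] swap r/2=59/1191: DF=(1 − 59/1191·(0))/(1+59/1191) = 1191/1250 ≈ 0.952800
step 2 [1y] swap r/2=637/18891: DF=(1 − 637/18891·(0.952800))/(1+637/18891) = 9363/10000 ≈ 0.936300
step 3 [1.5y] bond c/2=21/800: DF=(483169/500000 − 21/800·(0.952800+0.936300))/(1+21/800) = 8933/10000 ≈ 0.893300
step 4 [2y] swap r/2=193/6111: DF=(1 − 193/6111·(0.952800+0.936300+0.893300))/(1+193/6111) = 4421/5000 ≈ 0.884200
step 5 [2.5y] zero: DF = P = 8499/10000 ≈ 0.849900
step 6 [3y] bond c/2=13/800: DF=(3676059/4000000 − 13/800·(0.952800+0.936300+0.893300+0.884200+0.849900))/(1+13/800) = 8321/10000 ≈ 0.832100

1 1/2 1191/1250
2 1 9363/10000
3 3/2 8933/10000
4 2 4421/5000
5 5/2 8499/10000
6 3 8321/10000
s(1y) = (1/(9363/10000) − 1)/(1) = 637/9363 ≈ 6.8034%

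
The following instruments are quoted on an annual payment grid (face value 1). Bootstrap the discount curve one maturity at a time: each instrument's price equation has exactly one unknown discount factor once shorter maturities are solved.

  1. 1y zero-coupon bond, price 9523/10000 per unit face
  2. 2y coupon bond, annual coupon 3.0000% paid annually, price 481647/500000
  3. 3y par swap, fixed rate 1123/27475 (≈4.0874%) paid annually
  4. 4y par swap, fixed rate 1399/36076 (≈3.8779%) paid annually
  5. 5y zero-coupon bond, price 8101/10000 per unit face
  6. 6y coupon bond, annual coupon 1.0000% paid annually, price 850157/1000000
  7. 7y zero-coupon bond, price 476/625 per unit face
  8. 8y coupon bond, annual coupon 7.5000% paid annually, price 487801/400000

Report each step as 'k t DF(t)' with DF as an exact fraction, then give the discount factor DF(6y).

1 1 9523/10000
2 2 363/400
3 3 8877/10000
4 4 8601/10000
5 5 8101/10000
6 6 399/500
7 7 476/625
8 8 3587/5000
DF(6y) = 399/500 ≈ 0.798000

step 1 [1y] zero: DF = P = 9523/10000 ≈ 0.952300
step 2 [2y] bond c/1=3/100: DF=(481647/500000 − 3/100·(0.952300))/(1+3/100) = 363/400 ≈ 0.907500
step 3 [3y] swap r/1=1123/27475: DF=(1 − 1123/27475·(0.952300+0.907500))/(1+1123/27475) = 8877/10000 ≈ 0.887700
step 4 [4y] swap r/1=1399/36076: DF=(1 − 1399/36076·(0.952300+0.907500+0.887700))/(1+1399/36076) = 8601/10000 ≈ 0.860100
step 5 [5y] zero: DF = P = 8101/10000 ≈ 0.810100
step 6 [6y] bond c/1=1/100: DF=(850157/1000000 − 1/100·(0.952300+0.907500+0.887700+0.860100+0.810100))/(1+1/100) = 399/500 ≈ 0.798000
step 7 [7y] zero: DF = P = 476/625 ≈ 0.761600
step 8 [8y] bond c/1=3/40: DF=(487801/400000 − 3/40·(0.952300+0.907500+0.887700+0.860100+0.810100+0.798000+0.761600))/(1+3/40) = 3587/5000 ≈ 0.717400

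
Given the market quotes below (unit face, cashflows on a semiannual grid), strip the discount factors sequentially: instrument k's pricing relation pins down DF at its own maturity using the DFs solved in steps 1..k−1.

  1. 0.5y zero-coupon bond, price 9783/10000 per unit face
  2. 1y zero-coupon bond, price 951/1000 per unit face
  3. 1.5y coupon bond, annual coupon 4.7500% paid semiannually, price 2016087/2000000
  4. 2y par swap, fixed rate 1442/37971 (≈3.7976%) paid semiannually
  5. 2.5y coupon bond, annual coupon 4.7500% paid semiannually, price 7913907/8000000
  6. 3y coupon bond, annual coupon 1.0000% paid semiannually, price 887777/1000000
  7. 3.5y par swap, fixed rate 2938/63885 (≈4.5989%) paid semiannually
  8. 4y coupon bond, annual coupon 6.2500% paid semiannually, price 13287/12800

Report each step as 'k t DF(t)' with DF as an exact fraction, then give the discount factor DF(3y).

1 1/2 9783/10000
2 1 951/1000
3 3/2 9399/10000
4 2 9279/10000
5 5/2 4391/5000
6 3 8601/10000
7 7/2 8531/10000
8 4 813/1000
DF(3y) = 8601/10000 ≈ 0.860100

step 1 [0.5y] zero: DF = P = 9783/10000 ≈ 0.978300
step 2 [1y] zero: DF = P = 951/1000 ≈ 0.951000
step 3 [1.5y] bond c/2=19/800: DF=(2016087/2000000 − 19/800·(0.978300+0.951000))/(1+19/800) = 9399/10000 ≈ 0.939900
step 4 [2y] swap r/2=721/37971: DF=(1 − 721/37971·(0.978300+0.951000+0.939900))/(1+721/37971) = 9279/10000 ≈ 0.927900
step 5 [2.5y] bond c/2=19/800: DF=(7913907/8000000 − 19/800·(0.978300+0.951000+0.939900+0.927900))/(1+19/800) = 4391/5000 ≈ 0.878200
step 6 [3y] bond c/2=1/200: DF=(887777/1000000 − 1/200·(0.978300+0.951000+0.939900+0.927900+0.878200))/(1+1/200) = 8601/10000 ≈ 0.860100
step 7 [3.5y] swap r/2=1469/63885: DF=(1 − 1469/63885·(0.978300+0.951000+0.939900+0.927900+0.878200+0.860100))/(1+1469/63885) = 8531/10000 ≈ 0.853100
step 8 [4y] bond c/2=1/32: DF=(13287/12800 − 1/32·(0.978300+0.951000+0.939900+0.927900+0.878200+0.860100+0.853100))/(1+1/32) = 813/1000 ≈ 0.813000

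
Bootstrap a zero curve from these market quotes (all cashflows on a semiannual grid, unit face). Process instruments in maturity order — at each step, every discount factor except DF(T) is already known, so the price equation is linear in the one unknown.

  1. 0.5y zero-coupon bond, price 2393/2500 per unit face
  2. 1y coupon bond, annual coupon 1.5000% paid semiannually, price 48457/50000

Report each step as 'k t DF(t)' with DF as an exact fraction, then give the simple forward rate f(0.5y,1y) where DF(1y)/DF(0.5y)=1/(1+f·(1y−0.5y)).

1 1/2 2393/2500
2 1 2387/2500
f(0.5y,1y) = ((2393/2500)/(2387/2500) − 1)/(1/2) = 12/2387 ≈ 0.5027%

step 1 [0.5y] zero: DF = P = 2393/2500 ≈ 0.957200
step 2 [1y] bond c/2=3/400: DF=(48457/50000 − 3/400·(0.957200))/(1+3/400) = 2387/2500 ≈ 0.954800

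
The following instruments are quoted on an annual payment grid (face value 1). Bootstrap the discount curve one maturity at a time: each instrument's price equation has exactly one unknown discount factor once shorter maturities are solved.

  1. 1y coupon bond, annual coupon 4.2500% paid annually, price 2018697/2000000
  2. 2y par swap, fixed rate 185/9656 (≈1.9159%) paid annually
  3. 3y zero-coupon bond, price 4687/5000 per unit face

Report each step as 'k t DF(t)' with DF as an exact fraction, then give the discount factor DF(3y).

step 1 [1y] bond c/1=17/400: DF=(2018697/2000000 − 17/400·(0))/(1+17/400) = 4841/5000 ≈ 0.968200
step 2 [2y] swap r/1=185/9656: DF=(1 − 185/9656·(0.968200))/(1+185/9656) = 963/1000 ≈ 0.963000
step 3 [3y] zero: DF = P = 4687/5000 ≈ 0.937400

1 1 4841/5000
2 2 963/1000
3 3 4687/5000
DF(3y) = 4687/5000 ≈ 0.937400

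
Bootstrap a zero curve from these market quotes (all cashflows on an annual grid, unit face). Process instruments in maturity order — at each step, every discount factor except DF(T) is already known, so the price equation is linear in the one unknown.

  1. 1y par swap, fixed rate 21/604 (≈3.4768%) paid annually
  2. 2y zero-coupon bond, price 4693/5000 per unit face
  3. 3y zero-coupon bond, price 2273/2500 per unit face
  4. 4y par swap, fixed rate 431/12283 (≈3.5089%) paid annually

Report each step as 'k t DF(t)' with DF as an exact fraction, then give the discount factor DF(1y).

1 1 604/625
2 2 4693/5000
3 3 2273/2500
4 4 8707/10000
DF(1y) = 604/625 ≈ 0.966400

step 1 [1y] swap r/1=21/604: DF=(1 − 21/604·(0))/(1+21/604) = 604/625 ≈ 0.966400
step 2 [2y] zero: DF = P = 4693/5000 ≈ 0.938600
step 3 [3y] zero: DF = P = 2273/2500 ≈ 0.909200
step 4 [4y] swap r/1=431/12283: DF=(1 − 431/12283·(0.966400+0.938600+0.909200))/(1+431/12283) = 8707/10000 ≈ 0.870700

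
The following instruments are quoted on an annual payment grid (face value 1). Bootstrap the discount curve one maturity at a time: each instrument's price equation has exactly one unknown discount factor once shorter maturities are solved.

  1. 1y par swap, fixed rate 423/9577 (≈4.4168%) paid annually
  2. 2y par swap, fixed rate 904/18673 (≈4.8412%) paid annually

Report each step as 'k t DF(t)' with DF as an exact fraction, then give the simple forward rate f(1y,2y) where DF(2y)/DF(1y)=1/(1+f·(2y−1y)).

1 1 9577/10000
2 2 1137/1250
f(1y,2y) = ((9577/10000)/(1137/1250) − 1)/(1) = 481/9096 ≈ 5.2880%

step 1 [1y] swap r/1=423/9577: DF=(1 − 423/9577·(0))/(1+423/9577) = 9577/10000 ≈ 0.957700
step 2 [2y] swap r/1=904/18673: DF=(1 − 904/18673·(0.957700))/(1+904/18673) = 1137/1250 ≈ 0.909600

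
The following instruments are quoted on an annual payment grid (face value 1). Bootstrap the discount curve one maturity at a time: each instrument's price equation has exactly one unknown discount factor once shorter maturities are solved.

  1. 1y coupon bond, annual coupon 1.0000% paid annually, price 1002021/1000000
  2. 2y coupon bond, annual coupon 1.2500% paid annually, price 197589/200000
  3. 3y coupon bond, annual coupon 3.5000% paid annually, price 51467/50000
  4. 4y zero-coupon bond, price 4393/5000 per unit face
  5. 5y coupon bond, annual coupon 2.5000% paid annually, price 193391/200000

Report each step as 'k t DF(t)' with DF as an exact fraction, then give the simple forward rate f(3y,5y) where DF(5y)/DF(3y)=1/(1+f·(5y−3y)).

1 1 9921/10000
2 2 1927/2000
3 3 2321/2500
4 4 4393/5000
5 5 2129/2500
f(3y,5y) = ((2321/2500)/(2129/2500) − 1)/(2) = 96/2129 ≈ 4.5092%

step 1 [1y] bond c/1=1/100: DF=(1002021/1000000 − 1/100·(0))/(1+1/100) = 9921/10000 ≈ 0.992100
step 2 [2y] bond c/1=1/80: DF=(197589/200000 − 1/80·(0.992100))/(1+1/80) = 1927/2000 ≈ 0.963500
step 3 [3y] bond c/1=7/200: DF=(51467/50000 − 7/200·(0.992100+0.963500))/(1+7/200) = 2321/2500 ≈ 0.928400
step 4 [4y] zero: DF = P = 4393/5000 ≈ 0.878600
step 5 [5y] bond c/1=1/40: DF=(193391/200000 − 1/40·(0.992100+0.963500+0.928400+0.878600))/(1+1/40) = 2129/2500 ≈ 0.851600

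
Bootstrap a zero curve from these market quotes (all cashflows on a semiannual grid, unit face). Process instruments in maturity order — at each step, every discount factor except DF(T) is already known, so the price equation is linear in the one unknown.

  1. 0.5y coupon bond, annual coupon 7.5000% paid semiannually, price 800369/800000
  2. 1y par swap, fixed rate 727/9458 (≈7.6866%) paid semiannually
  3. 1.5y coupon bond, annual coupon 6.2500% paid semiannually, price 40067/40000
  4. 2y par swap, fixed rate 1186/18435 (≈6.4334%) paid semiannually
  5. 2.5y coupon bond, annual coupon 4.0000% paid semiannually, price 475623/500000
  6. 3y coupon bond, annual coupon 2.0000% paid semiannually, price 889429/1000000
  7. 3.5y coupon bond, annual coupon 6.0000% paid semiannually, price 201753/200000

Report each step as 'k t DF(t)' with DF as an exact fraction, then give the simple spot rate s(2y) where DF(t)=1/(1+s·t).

1 1/2 9643/10000
2 1 9273/10000
3 3/2 457/500
4 2 4407/5000
5 5/2 8603/10000
6 3 2089/2500
7 7/2 4113/5000
s(2y) = (1/(4407/5000) − 1)/(2) = 593/8814 ≈ 6.7279%

step 1 [0.5y] bond c/2=3/80: DF=(800369/800000 − 3/80·(0))/(1+3/80) = 9643/10000 ≈ 0.964300
step 2 [1y] swap r/2=727/18916: DF=(1 − 727/18916·(0.964300))/(1+727/18916) = 9273/10000 ≈ 0.927300
step 3 [1.5y] bond c/2=1/32: DF=(40067/40000 − 1/32·(0.964300+0.927300))/(1+1/32) = 457/500 ≈ 0.914000
step 4 [2y] swap r/2=593/18435: DF=(1 − 593/18435·(0.964300+0.927300+0.914000))/(1+593/18435) = 4407/5000 ≈ 0.881400
step 5 [2.5y] bond c/2=1/50: DF=(475623/500000 − 1/50·(0.964300+0.927300+0.914000+0.881400))/(1+1/50) = 8603/10000 ≈ 0.860300
step 6 [3y] bond c/2=1/100: DF=(889429/1000000 − 1/100·(0.964300+0.927300+0.914000+0.881400+0.860300))/(1+1/100) = 2089/2500 ≈ 0.835600
step 7 [3.5y] bond c/2=3/100: DF=(201753/200000 − 3/100·(0.964300+0.927300+0.914000+0.881400+0.860300+0.835600))/(1+3/100) = 4113/5000 ≈ 0.822600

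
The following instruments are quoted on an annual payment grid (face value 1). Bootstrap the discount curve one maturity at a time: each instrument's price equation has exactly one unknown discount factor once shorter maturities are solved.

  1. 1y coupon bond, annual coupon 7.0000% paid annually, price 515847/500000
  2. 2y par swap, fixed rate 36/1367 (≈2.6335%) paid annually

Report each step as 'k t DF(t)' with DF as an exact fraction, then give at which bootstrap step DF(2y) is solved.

step 1 [1y] bond c/1=7/100: DF=(515847/500000 − 7/100·(0))/(1+7/100) = 4821/5000 ≈ 0.964200
step 2 [2y] swap r/1=36/1367: DF=(1 − 36/1367·(0.964200))/(1+36/1367) = 1187/1250 ≈ 0.949600

1 1 4821/5000
2 2 1187/1250
DF(2y) is solved at step 2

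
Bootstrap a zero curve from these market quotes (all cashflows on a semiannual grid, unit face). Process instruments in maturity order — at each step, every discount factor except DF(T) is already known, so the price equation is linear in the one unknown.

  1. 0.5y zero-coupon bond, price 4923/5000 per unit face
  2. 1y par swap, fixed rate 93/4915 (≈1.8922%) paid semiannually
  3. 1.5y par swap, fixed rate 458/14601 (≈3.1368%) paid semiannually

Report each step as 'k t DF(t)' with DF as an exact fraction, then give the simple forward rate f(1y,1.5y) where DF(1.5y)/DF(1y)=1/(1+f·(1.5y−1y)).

1 1/2 4923/5000
2 1 4907/5000
3 3/2 4771/5000
f(1y,1.5y) = ((4907/5000)/(4771/5000) − 1)/(1/2) = 272/4771 ≈ 5.7011%

step 1 [0.5y] zero: DF = P = 4923/5000 ≈ 0.984600
step 2 [1y] swap r/2=93/9830: DF=(1 − 93/9830·(0.984600))/(1+93/9830) = 4907/5000 ≈ 0.981400
step 3 [1.5y] swap r/2=229/14601: DF=(1 − 229/14601·(0.984600+0.981400))/(1+229/14601) = 4771/5000 ≈ 0.954200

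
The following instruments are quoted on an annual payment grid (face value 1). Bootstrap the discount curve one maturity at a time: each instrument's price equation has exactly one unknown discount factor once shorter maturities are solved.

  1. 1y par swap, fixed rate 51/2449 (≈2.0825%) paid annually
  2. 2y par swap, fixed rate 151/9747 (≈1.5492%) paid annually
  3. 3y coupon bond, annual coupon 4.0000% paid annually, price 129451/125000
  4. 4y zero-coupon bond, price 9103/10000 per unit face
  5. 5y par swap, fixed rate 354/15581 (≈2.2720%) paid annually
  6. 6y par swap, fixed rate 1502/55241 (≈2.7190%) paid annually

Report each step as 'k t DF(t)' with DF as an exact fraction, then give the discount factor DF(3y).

step 1 [1y] swap r/1=51/2449: DF=(1 − 51/2449·(0))/(1+51/2449) = 2449/2500 ≈ 0.979600
step 2 [2y] swap r/1=151/9747: DF=(1 − 151/9747·(0.979600))/(1+151/9747) = 4849/5000 ≈ 0.969800
step 3 [3y] bond c/1=1/25: DF=(129451/125000 − 1/25·(0.979600+0.969800))/(1+1/25) = 1151/1250 ≈ 0.920800
step 4 [4y] zero: DF = P = 9103/10000 ≈ 0.910300
step 5 [5y] swap r/1=354/15581: DF=(1 − 354/15581·(0.979600+0.969800+0.920800+0.910300))/(1+354/15581) = 4469/5000 ≈ 0.893800
step 6 [6y] swap r/1=1502/55241: DF=(1 − 1502/55241·(0.979600+0.969800+0.920800+0.910300+0.893800))/(1+1502/55241) = 4249/5000 ≈ 0.849800

1 1 2449/2500
2 2 4849/5000
3 3 1151/1250
4 4 9103/10000
5 5 4469/5000
6 6 4249/5000
DF(3y) = 1151/1250 ≈ 0.920800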